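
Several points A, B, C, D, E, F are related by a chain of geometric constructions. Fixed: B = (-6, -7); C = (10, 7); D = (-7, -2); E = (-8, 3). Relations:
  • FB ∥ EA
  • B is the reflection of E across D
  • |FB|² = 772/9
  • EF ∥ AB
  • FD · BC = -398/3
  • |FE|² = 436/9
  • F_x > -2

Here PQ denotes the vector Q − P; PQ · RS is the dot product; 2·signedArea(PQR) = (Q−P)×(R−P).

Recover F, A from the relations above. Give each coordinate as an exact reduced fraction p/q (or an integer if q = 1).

1. F_x = -4/3  [line -16·x + -14·y + -22/3 = 0 ∩ |FE|² = 436/9]
2. F_y = 1  [line -16·x + -14·y + -22/3 = 0 ∩ |FE|² = 436/9]
   → F = (-4/3, 1)
3. A_x = -38/3  [EF ∥ AB ∩ FB ∥ EA]
4. A_y = -5  [EF ∥ AB ∩ FB ∥ EA]
   → A = (-38/3, -5)

A = (-38/3, -5)
F = (-4/3, 1)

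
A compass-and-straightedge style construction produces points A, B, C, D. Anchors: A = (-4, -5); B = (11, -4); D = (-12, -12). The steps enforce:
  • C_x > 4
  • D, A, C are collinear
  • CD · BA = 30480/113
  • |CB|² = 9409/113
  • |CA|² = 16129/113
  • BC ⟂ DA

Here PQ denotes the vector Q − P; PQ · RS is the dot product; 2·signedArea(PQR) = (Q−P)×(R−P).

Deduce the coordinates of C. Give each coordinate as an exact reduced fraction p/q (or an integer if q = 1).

1. C_x = 564/113  [D, A, C are collinear ∩ BC ⟂ DA]
2. C_y = 324/113  [D, A, C are collinear ∩ BC ⟂ DA]
   → C = (564/113, 324/113)

C = (564/113, 324/113)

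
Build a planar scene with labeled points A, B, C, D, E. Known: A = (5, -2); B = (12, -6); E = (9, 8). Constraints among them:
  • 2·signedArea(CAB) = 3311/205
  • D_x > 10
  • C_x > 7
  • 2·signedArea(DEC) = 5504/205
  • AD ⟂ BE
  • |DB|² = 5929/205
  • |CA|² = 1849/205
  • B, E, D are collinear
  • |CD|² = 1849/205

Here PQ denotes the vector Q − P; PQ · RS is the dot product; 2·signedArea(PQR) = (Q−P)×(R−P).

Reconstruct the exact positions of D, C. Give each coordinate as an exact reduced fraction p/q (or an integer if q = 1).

1. D_x = 2229/205  [B, E, D are collinear ∩ AD ⟂ BE]
2. D_y = -152/205  [B, E, D are collinear ∩ AD ⟂ BE]
   → D = (2229/205, -152/205)
3. C_x = 1627/205  [2·signedArea(CAB) = 3311/205 ∩ 2·signedArea(DEC) = 5504/205]
4. C_y = -281/205  [2·signedArea(CAB) = 3311/205 ∩ 2·signedArea(DEC) = 5504/205]
   → C = (1627/205, -281/205)

C = (1627/205, -281/205)
D = (2229/205, -152/205)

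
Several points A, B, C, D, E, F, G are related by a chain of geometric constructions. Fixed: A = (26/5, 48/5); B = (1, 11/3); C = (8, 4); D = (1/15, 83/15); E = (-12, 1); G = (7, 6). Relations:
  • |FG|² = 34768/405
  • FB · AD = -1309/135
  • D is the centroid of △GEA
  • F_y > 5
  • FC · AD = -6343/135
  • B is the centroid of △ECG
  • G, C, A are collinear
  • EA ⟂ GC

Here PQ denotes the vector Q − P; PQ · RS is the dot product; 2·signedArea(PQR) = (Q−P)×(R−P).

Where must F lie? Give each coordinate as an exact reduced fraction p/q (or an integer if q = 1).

F = (-101/45, 242/45)

1. F_x = -101/45  [line 77/15·x + 61/15·y + -1397/135 = 0 ∩ |FG|² = 34768/405]
2. F_y = 242/45  [line 77/15·x + 61/15·y + -1397/135 = 0 ∩ |FG|² = 34768/405]
   → F = (-101/45, 242/45)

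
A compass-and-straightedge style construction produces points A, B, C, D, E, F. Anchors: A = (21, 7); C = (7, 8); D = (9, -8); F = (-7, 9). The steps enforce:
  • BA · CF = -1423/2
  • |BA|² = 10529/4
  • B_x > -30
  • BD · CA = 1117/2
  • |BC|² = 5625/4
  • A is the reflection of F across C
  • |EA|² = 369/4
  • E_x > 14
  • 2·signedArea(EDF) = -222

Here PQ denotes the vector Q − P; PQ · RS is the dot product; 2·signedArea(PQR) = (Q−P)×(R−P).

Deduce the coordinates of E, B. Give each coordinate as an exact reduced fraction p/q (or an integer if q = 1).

B = (-29, 37/2)
E = (15, -1/2)

1. E_x = 15  [line -17·x + -16·y + 247 = 0 ∩ |EA|² = 369/4]
2. E_y = -1/2  [line -17·x + -16·y + 247 = 0 ∩ |EA|² = 369/4]
   → E = (15, -1/2)
3. B_x = -29  [line 14·x + -1·y + 849/2 = 0 ∩ |BA|² = 10529/4]
4. B_y = 37/2  [line 14·x + -1·y + 849/2 = 0 ∩ |BA|² = 10529/4]
   → B = (-29, 37/2)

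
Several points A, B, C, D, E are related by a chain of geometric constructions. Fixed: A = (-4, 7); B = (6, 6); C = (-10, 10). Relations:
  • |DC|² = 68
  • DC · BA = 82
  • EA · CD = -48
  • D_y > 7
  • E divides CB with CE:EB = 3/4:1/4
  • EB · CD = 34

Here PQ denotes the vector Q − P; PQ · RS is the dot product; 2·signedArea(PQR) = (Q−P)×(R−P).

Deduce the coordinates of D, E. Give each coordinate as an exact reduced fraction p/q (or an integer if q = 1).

D = (-2, 8)
E = (2, 7)

1. E_x = 2  [E divides CB with CE:EB = 3/4:1/4]
2. E_y = 7  [E divides CB with CE:EB = 3/4:1/4]
   → E = (2, 7)
3. D_x = -2  [DC · BA = 82 ∩ EB · CD = 34]
4. D_y = 8  [DC · BA = 82 ∩ EB · CD = 34]
   → D = (-2, 8)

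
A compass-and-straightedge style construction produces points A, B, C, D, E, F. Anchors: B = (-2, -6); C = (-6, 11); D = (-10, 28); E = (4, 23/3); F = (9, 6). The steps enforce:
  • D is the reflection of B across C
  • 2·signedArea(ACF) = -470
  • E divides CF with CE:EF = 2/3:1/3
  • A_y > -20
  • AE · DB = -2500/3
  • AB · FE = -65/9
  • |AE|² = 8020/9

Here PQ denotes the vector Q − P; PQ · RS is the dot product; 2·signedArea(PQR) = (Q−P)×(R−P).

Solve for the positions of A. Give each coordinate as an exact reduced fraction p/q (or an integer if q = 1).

A = (-8, -59/3)

1. A_x = -8  [AE · DB = -2500/3 ∩ AB · FE = -65/9]
2. A_y = -59/3  [AE · DB = -2500/3 ∩ AB · FE = -65/9]
   → A = (-8, -59/3)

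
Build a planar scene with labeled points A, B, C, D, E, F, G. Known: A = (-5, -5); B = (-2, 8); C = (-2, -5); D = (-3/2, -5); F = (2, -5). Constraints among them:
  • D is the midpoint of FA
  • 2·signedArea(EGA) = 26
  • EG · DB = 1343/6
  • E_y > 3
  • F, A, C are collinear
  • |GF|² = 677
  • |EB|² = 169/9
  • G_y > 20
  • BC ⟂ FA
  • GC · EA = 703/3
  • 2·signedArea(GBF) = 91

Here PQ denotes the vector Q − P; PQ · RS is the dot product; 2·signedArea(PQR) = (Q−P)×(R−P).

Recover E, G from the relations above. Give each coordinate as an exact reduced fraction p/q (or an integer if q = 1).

E = (-2, 11/3)
G = (1, 21)

1. G_x = 1  [line 13·x + 4·y + -97 = 0 ∩ |GF|² = 677]
2. G_y = 21  [line 13·x + 4·y + -97 = 0 ∩ |GF|² = 677]
   → G = (1, 21)
3. E_x = -2  [EG · DB = 1343/6 ∩ GC · EA = 703/3]
4. E_y = 11/3  [EG · DB = 1343/6 ∩ GC · EA = 703/3]
   → E = (-2, 11/3)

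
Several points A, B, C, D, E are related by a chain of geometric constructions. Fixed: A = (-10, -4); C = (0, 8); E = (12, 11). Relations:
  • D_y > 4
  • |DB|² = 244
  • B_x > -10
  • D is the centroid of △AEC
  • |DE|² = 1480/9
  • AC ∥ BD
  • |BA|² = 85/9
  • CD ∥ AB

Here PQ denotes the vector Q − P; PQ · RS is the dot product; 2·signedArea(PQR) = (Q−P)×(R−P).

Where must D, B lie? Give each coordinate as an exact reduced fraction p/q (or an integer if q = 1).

B = (-28/3, -7)
D = (2/3, 5)

1. D_x = 2/3  [D is the centroid of △AEC]
2. D_y = 5  [D is the centroid of △AEC]
   → D = (2/3, 5)
3. B_x = -28/3  [AC ∥ BD ∩ CD ∥ AB]
4. B_y = -7  [AC ∥ BD ∩ CD ∥ AB]
   → B = (-28/3, -7)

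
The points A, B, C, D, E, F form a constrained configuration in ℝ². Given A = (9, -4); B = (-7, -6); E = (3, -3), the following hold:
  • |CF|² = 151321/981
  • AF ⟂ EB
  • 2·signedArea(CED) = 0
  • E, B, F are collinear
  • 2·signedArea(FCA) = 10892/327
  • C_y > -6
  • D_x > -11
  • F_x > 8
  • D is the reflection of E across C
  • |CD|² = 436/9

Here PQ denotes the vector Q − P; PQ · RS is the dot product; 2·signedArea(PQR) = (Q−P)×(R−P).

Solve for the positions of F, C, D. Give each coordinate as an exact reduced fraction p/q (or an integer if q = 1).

C = (-11/3, -5)
D = (-31/3, -7)
F = (897/109, -156/109)

1. F_x = 897/109  [E, B, F are collinear ∩ AF ⟂ EB]
2. F_y = -156/109  [E, B, F are collinear ∩ AF ⟂ EB]
   → F = (897/109, -156/109)
3. C_x = -11/3  [line -280/109·x + -84/109·y + -4340/327 = 0 ∩ |CF|² = 151321/981]
4. C_y = -5  [line -280/109·x + -84/109·y + -4340/327 = 0 ∩ |CF|² = 151321/981]
   → C = (-11/3, -5)
5. D_x = -31/3  [2·signedArea(CED) = 0 ∩ D is the reflection of E across C]
6. D_y = -7  [2·signedArea(CED) = 0 ∩ D is the reflection of E across C]
   → D = (-31/3, -7)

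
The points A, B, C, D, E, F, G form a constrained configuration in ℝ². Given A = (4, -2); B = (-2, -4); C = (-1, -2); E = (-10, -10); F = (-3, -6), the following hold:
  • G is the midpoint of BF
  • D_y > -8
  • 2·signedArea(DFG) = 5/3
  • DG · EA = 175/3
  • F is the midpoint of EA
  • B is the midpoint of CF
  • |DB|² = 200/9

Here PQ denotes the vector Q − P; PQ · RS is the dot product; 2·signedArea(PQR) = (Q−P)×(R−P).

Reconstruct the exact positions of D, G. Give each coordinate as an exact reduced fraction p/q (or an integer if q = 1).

1. G_x = -5/2  [G is the midpoint of BF]
2. G_y = -5  [G is the midpoint of BF]
   → G = (-5/2, -5)
3. D_x = -16/3  [DG · EA = 175/3 ∩ 2·signedArea(DFG) = 5/3]
4. D_y = -22/3  [DG · EA = 175/3 ∩ 2·signedArea(DFG) = 5/3]
   → D = (-16/3, -22/3)

D = (-16/3, -22/3)
G = (-5/2, -5)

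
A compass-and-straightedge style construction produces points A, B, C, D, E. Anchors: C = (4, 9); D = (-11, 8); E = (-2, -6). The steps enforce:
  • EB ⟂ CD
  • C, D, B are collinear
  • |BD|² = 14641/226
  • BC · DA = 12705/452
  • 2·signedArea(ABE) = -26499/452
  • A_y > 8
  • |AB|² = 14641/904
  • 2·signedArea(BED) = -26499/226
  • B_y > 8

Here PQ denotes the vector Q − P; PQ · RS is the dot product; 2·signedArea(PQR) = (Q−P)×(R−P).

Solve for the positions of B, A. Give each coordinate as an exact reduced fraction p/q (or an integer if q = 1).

A = (-3157/452, 3737/452)
B = (-671/226, 1929/226)

1. B_x = -671/226  [C, D, B are collinear ∩ EB ⟂ CD]
2. B_y = 1929/226  [C, D, B are collinear ∩ EB ⟂ CD]
   → B = (-671/226, 1929/226)
3. A_x = -3157/452  [line 3285/226·x + 219/226·y + 42267/452 = 0 ∩ |AB|² = 14641/904]
4. A_y = 3737/452  [line 3285/226·x + 219/226·y + 42267/452 = 0 ∩ |AB|² = 14641/904]
   → A = (-3157/452, 3737/452)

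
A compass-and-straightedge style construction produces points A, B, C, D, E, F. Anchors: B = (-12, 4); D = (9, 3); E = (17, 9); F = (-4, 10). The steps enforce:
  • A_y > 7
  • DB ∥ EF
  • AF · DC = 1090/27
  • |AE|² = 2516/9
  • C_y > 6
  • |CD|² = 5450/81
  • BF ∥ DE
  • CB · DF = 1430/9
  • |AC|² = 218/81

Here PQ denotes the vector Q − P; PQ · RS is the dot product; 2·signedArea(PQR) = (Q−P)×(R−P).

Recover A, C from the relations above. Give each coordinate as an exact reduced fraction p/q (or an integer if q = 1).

A = (1/3, 23/3)
C = (16/9, 62/9)

1. C_x = 16/9  [line 13·x + -7·y + 226/9 = 0 ∩ |CD|² = 5450/81]
2. C_y = 62/9  [line 13·x + -7·y + 226/9 = 0 ∩ |CD|² = 5450/81]
   → C = (16/9, 62/9)
3. A_x = 1/3  [line 65/9·x + -35/9·y + 740/27 = 0 ∩ |AC|² = 218/81]
4. A_y = 23/3  [line 65/9·x + -35/9·y + 740/27 = 0 ∩ |AC|² = 218/81]
   → A = (1/3, 23/3)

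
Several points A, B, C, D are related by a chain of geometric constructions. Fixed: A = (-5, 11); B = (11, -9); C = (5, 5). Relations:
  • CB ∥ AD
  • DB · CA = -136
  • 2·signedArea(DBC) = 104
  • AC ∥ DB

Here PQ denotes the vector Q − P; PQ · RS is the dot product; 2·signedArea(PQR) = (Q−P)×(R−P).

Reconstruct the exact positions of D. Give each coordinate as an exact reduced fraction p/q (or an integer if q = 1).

1. D_x = 1  [AC ∥ DB ∩ CB ∥ AD]
2. D_y = -3  [AC ∥ DB ∩ CB ∥ AD]
   → D = (1, -3)

D = (1, -3)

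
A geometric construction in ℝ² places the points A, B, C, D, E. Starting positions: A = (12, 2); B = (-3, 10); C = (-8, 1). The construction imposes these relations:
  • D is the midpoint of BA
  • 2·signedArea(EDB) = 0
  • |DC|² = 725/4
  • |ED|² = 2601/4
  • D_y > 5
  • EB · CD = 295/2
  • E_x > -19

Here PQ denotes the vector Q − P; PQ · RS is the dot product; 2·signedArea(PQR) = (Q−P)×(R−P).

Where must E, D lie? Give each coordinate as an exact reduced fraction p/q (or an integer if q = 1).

1. D_x = 9/2  [D is the midpoint of BA]
2. D_y = 6  [D is the midpoint of BA]
   → D = (9/2, 6)
3. E_x = -18  [2·signedArea(EDB) = 0 ∩ EB · CD = 295/2]
4. E_y = 18  [2·signedArea(EDB) = 0 ∩ EB · CD = 295/2]
   → E = (-18, 18)

D = (9/2, 6)
E = (-18, 18)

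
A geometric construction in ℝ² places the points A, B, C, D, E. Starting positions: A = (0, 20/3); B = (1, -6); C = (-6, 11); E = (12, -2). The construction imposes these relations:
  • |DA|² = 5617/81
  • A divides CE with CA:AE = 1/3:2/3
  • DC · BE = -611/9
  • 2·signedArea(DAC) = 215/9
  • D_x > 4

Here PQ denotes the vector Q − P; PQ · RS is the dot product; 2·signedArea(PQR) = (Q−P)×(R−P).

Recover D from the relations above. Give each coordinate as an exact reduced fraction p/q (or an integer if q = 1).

1. D_x = 13/3  [2·signedArea(DAC) = 215/9 ∩ DC · BE = -611/9]
2. D_y = -4/9  [2·signedArea(DAC) = 215/9 ∩ DC · BE = -611/9]
   → D = (13/3, -4/9)

D = (13/3, -4/9)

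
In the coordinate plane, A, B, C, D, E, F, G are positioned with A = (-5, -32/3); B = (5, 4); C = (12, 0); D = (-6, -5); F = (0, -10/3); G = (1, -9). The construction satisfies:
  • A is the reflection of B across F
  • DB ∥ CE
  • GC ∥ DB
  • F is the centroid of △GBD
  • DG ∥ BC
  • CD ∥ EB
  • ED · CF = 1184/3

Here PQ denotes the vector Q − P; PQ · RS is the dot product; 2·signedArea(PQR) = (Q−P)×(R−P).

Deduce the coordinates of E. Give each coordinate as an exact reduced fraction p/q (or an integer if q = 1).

1. E_x = 23  [CD ∥ EB ∩ DB ∥ CE]
2. E_y = 9  [CD ∥ EB ∩ DB ∥ CE]
   → E = (23, 9)

E = (23, 9)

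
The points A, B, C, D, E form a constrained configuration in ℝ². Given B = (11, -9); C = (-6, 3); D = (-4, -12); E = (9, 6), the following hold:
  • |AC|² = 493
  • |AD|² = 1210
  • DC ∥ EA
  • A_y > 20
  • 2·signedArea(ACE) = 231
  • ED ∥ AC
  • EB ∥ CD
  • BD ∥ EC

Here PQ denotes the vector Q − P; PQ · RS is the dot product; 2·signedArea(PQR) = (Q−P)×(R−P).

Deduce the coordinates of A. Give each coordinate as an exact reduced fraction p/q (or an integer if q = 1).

1. A_x = 7  [ED ∥ AC ∩ DC ∥ EA]
2. A_y = 21  [ED ∥ AC ∩ DC ∥ EA]
   → A = (7, 21)

A = (7, 21)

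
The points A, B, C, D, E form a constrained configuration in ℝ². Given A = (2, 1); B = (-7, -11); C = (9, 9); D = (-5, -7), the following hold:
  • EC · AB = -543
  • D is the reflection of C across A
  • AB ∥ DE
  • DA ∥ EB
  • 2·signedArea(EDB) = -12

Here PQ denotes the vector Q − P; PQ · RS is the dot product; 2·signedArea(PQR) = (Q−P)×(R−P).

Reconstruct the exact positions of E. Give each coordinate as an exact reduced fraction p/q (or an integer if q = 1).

E = (-14, -19)

1. E_x = -14  [DA ∥ EB ∩ AB ∥ DE]
2. E_y = -19  [DA ∥ EB ∩ AB ∥ DE]
   → E = (-14, -19)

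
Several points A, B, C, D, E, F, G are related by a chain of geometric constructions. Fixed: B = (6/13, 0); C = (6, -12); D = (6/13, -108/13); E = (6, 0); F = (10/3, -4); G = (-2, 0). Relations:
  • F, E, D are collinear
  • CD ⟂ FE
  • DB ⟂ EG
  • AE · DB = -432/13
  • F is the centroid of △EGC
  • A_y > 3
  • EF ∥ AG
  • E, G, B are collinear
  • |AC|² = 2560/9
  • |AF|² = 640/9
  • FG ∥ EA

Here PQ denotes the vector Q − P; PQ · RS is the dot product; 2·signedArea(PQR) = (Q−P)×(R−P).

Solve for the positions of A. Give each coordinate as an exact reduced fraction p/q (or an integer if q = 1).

A = (2/3, 4)

1. A_x = 2/3  [EF ∥ AG ∩ FG ∥ EA]
2. A_y = 4  [EF ∥ AG ∩ FG ∥ EA]
   → A = (2/3, 4)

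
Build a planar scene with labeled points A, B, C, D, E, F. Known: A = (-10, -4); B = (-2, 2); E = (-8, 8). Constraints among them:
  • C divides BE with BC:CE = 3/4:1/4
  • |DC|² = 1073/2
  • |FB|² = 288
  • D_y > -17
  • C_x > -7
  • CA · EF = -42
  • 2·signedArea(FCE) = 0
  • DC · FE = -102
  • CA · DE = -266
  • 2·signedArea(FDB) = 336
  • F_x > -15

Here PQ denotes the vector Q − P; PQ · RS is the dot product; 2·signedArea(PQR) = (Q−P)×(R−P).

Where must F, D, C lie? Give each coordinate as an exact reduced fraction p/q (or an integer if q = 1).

1. C_x = -13/2  [C divides BE with BC:CE = 3/4:1/4]
2. C_y = 13/2  [C divides BE with BC:CE = 3/4:1/4]
   → C = (-13/2, 13/2)
3. F_x = -14  [2·signedArea(FCE) = 0 ∩ CA · EF = -42]
4. F_y = 14  [2·signedArea(FCE) = 0 ∩ CA · EF = -42]
   → F = (-14, 14)
5. D_x = -12  [DC · FE = -102 ∩ CA · DE = -266]
6. D_y = -16  [DC · FE = -102 ∩ CA · DE = -266]
   → D = (-12, -16)

C = (-13/2, 13/2)
D = (-12, -16)
F = (-14, 14)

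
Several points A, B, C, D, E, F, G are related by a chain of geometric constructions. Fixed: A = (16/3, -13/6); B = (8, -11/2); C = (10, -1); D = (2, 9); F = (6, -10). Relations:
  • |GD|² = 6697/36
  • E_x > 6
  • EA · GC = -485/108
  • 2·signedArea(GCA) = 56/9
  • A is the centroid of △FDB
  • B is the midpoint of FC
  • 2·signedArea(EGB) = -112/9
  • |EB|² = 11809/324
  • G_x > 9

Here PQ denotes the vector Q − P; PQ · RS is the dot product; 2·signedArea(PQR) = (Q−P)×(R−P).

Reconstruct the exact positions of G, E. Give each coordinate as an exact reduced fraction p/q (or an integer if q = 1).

E = (58/9, 1/3)
G = (28/3, -5/2)

1. G_x = 28/3  [line 7/6·x + -14/3·y + -203/9 = 0 ∩ |GD|² = 6697/36]
2. G_y = -5/2  [line 7/6·x + -14/3·y + -203/9 = 0 ∩ |GD|² = 6697/36]
   → G = (28/3, -5/2)
3. E_x = 58/9  [2·signedArea(EGB) = -112/9 ∩ EA · GC = -485/108]
4. E_y = 1/3  [2·signedArea(EGB) = -112/9 ∩ EA · GC = -485/108]
   → E = (58/9, 1/3)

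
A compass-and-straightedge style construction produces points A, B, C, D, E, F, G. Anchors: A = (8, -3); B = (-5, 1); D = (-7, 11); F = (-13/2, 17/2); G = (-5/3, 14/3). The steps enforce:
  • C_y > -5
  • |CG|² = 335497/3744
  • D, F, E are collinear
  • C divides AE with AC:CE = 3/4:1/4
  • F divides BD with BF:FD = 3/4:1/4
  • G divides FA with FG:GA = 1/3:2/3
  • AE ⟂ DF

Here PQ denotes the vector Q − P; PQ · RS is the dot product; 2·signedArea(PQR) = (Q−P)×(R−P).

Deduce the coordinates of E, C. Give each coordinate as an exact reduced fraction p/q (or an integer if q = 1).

C = (-83/104, -495/104)
E = (-97/26, -139/26)

1. E_x = -97/26  [D, F, E are collinear ∩ AE ⟂ DF]
2. E_y = -139/26  [D, F, E are collinear ∩ AE ⟂ DF]
   → E = (-97/26, -139/26)
3. C_x = -83/104  [C divides AE with AC:CE = 3/4:1/4]
4. C_y = -495/104  [C divides AE with AC:CE = 3/4:1/4]
   → C = (-83/104, -495/104)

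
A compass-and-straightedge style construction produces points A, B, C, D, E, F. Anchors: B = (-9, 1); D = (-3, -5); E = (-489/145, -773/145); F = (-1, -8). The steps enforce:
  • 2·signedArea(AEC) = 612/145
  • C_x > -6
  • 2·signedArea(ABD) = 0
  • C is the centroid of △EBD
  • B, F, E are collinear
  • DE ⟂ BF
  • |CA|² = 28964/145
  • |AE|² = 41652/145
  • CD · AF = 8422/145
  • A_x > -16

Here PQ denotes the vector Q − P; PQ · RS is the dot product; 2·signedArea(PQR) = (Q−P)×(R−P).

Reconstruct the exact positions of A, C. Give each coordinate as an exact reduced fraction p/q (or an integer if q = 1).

1. C_x = -743/145  [C is the centroid of △EBD]
2. C_y = -451/145  [C is the centroid of △EBD]
   → C = (-743/145, -451/145)
3. A_x = -15  [2·signedArea(ABD) = 0 ∩ 2·signedArea(AEC) = 612/145]
4. A_y = 7  [2·signedArea(ABD) = 0 ∩ 2·signedArea(AEC) = 612/145]
   → A = (-15, 7)

A = (-15, 7)
C = (-743/145, -451/145)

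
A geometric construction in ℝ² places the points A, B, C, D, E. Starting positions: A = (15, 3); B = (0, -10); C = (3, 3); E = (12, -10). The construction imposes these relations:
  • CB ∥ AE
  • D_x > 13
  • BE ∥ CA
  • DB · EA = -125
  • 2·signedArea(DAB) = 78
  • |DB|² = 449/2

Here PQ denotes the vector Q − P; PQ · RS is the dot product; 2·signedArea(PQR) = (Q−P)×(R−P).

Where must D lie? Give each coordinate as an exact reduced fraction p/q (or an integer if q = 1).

1. D_x = 27/2  [DB · EA = -125 ∩ 2·signedArea(DAB) = 78]
2. D_y = -7/2  [DB · EA = -125 ∩ 2·signedArea(DAB) = 78]
   → D = (27/2, -7/2)

D = (27/2, -7/2)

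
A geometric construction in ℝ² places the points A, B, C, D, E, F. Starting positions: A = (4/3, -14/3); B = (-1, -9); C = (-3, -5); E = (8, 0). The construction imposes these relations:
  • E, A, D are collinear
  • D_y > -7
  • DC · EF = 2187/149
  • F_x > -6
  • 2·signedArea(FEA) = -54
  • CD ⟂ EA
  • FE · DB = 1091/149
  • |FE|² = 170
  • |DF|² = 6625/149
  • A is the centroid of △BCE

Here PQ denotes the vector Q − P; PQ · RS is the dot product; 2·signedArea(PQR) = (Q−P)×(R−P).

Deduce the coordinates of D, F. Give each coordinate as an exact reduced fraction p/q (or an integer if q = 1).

D = (-258/149, -1015/149)
F = (-5, -1)

1. D_x = -258/149  [E, A, D are collinear ∩ CD ⟂ EA]
2. D_y = -1015/149  [E, A, D are collinear ∩ CD ⟂ EA]
   → D = (-258/149, -1015/149)
3. F_x = -5  [FE · DB = 1091/149 ∩ DC · EF = 2187/149]
4. F_y = -1  [FE · DB = 1091/149 ∩ DC · EF = 2187/149]
   → F = (-5, -1)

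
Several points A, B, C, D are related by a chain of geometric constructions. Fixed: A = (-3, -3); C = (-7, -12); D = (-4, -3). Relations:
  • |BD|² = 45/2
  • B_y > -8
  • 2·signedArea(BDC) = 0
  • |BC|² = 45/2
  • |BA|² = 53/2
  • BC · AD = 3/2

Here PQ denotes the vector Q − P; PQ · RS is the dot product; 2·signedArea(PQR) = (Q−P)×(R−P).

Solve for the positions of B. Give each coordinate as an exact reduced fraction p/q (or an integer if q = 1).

B = (-11/2, -15/2)

1. B_x = -11/2  [2·signedArea(BDC) = 0 ∩ BC · AD = 3/2]
2. B_y = -15/2  [2·signedArea(BDC) = 0 ∩ BC · AD = 3/2]
   → B = (-11/2, -15/2)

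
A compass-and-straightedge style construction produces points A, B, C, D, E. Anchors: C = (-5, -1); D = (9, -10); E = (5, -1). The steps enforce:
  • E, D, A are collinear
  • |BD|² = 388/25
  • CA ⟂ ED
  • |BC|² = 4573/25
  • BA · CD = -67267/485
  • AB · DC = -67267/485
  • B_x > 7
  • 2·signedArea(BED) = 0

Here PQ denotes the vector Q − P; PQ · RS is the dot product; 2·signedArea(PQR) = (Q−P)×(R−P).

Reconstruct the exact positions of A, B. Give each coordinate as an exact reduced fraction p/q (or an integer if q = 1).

1. A_x = 325/97  [E, D, A are collinear ∩ CA ⟂ ED]
2. A_y = 263/97  [E, D, A are collinear ∩ CA ⟂ ED]
   → A = (325/97, 263/97)
3. B_x = 37/5  [2·signedArea(BED) = 0 ∩ BA · CD = -67267/485]
4. B_y = -32/5  [2·signedArea(BED) = 0 ∩ BA · CD = -67267/485]
   → B = (37/5, -32/5)

A = (325/97, 263/97)
B = (37/5, -32/5)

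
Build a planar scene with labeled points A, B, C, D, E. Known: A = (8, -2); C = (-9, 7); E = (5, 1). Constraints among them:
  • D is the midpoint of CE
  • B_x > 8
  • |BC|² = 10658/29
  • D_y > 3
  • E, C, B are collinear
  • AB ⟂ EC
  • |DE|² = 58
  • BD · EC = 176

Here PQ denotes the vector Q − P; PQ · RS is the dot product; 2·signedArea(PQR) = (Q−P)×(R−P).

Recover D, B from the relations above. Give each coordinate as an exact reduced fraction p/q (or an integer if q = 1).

B = (250/29, -16/29)
D = (-2, 4)

1. D_x = -2  [D is the midpoint of CE]
2. D_y = 4  [D is the midpoint of CE]
   → D = (-2, 4)
3. B_x = 250/29  [E, C, B are collinear ∩ AB ⟂ EC]
4. B_y = -16/29  [E, C, B are collinear ∩ AB ⟂ EC]
   → B = (250/29, -16/29)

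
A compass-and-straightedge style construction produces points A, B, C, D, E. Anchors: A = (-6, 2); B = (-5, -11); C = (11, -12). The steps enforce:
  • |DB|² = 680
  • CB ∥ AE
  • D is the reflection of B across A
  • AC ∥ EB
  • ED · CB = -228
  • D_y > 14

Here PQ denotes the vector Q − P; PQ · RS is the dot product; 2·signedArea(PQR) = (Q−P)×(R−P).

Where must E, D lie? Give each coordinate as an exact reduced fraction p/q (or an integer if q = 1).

1. E_x = -22  [AC ∥ EB ∩ CB ∥ AE]
2. E_y = 3  [AC ∥ EB ∩ CB ∥ AE]
   → E = (-22, 3)
3. D_x = -7  [D is the reflection of B across A]
4. D_y = 15  [D is the reflection of B across A]
   → D = (-7, 15)

D = (-7, 15)
E = (-22, 3)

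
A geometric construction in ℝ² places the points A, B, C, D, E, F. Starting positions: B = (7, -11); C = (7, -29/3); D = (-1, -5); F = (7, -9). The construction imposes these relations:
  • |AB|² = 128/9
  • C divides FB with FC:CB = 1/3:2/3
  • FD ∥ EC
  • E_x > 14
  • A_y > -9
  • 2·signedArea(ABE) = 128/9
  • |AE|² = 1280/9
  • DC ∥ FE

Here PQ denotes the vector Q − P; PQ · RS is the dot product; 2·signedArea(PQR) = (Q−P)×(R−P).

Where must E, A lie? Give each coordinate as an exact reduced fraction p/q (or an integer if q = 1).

A = (13/3, -25/3)
E = (15, -41/3)

1. E_x = 15  [FD ∥ EC ∩ DC ∥ FE]
2. E_y = -41/3  [FD ∥ EC ∩ DC ∥ FE]
   → E = (15, -41/3)
3. A_x = 13/3  [line 8/3·x + 8·y + 496/9 = 0 ∩ |AB|² = 128/9]
4. A_y = -25/3  [line 8/3·x + 8·y + 496/9 = 0 ∩ |AB|² = 128/9]
   → A = (13/3, -25/3)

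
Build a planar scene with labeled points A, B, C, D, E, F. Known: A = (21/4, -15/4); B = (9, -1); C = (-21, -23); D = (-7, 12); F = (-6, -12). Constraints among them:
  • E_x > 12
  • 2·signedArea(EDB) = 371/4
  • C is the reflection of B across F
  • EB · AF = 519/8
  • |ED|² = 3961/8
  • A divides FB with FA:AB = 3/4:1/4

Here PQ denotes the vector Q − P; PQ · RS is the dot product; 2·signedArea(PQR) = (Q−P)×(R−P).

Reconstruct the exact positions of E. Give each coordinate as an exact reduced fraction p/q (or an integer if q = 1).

E = (51/4, 7/4)

1. E_x = 51/4  [2·signedArea(EDB) = 371/4 ∩ EB · AF = 519/8]
2. E_y = 7/4  [2·signedArea(EDB) = 371/4 ∩ EB · AF = 519/8]
   → E = (51/4, 7/4)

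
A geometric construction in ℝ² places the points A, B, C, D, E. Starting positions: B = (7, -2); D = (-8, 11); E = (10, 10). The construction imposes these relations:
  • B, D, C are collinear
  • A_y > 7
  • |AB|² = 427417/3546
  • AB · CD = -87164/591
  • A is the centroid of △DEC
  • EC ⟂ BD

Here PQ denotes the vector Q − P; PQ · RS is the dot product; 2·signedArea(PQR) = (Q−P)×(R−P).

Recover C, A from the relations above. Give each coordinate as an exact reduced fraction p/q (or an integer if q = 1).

A = (627/394, 8929/1182)
C = (1093/394, 655/394)

1. C_x = 1093/394  [B, D, C are collinear ∩ EC ⟂ BD]
2. C_y = 655/394  [B, D, C are collinear ∩ EC ⟂ BD]
   → C = (1093/394, 655/394)
3. A_x = 627/394  [A is the centroid of △DEC]
4. A_y = 8929/1182  [A is the centroid of △DEC]
   → A = (627/394, 8929/1182)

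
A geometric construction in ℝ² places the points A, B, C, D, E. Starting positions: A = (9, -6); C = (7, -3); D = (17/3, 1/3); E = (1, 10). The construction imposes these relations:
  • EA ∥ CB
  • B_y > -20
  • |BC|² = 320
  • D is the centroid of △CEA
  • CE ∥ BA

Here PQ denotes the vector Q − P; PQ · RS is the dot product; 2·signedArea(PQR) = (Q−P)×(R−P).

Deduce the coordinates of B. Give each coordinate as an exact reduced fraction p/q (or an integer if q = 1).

B = (15, -19)

1. B_x = 15  [CE ∥ BA ∩ EA ∥ CB]
2. B_y = -19  [CE ∥ BA ∩ EA ∥ CB]
   → B = (15, -19)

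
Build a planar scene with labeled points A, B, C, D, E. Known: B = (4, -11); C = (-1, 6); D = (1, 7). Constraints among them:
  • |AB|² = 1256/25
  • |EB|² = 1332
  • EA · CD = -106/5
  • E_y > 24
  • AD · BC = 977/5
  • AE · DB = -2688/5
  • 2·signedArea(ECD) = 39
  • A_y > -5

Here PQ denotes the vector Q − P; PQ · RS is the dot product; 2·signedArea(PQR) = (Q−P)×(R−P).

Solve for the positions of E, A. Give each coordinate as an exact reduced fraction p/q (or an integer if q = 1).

A = (2, -21/5)
E = (-2, 25)

1. E_x = -2  [line -1·x + 2·y + -52 = 0 ∩ |EB|² = 1332]
2. E_y = 25  [line -1·x + 2·y + -52 = 0 ∩ |EB|² = 1332]
   → E = (-2, 25)
3. A_x = 2  [AD · BC = 977/5 ∩ EA · CD = -106/5]
4. A_y = -21/5  [AD · BC = 977/5 ∩ EA · CD = -106/5]
   → A = (2, -21/5)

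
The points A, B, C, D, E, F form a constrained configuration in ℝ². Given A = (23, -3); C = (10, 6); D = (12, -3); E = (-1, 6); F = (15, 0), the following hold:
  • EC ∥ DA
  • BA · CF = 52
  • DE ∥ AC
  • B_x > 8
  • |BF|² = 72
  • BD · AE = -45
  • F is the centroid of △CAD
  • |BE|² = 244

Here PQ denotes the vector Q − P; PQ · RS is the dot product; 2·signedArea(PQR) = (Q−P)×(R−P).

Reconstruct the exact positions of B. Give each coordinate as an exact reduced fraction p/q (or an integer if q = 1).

1. B_x = 9  [BA · CF = 52 ∩ BD · AE = -45]
2. B_y = -6  [BA · CF = 52 ∩ BD · AE = -45]
   → B = (9, -6)

B = (9, -6)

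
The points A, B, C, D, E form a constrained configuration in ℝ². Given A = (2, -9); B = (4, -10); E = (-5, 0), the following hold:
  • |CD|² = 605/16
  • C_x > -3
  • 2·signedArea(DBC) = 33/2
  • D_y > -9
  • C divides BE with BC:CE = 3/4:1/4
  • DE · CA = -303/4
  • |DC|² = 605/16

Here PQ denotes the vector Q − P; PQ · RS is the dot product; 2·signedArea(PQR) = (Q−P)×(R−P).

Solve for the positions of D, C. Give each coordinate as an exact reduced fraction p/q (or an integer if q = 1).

1. C_x = -11/4  [C divides BE with BC:CE = 3/4:1/4]
2. C_y = -5/2  [C divides BE with BC:CE = 3/4:1/4]
   → C = (-11/4, -5/2)
3. D_x = 0  [2·signedArea(DBC) = 33/2 ∩ DE · CA = -303/4]
4. D_y = -8  [2·signedArea(DBC) = 33/2 ∩ DE · CA = -303/4]
   → D = (0, -8)

C = (-11/4, -5/2)
D = (0, -8)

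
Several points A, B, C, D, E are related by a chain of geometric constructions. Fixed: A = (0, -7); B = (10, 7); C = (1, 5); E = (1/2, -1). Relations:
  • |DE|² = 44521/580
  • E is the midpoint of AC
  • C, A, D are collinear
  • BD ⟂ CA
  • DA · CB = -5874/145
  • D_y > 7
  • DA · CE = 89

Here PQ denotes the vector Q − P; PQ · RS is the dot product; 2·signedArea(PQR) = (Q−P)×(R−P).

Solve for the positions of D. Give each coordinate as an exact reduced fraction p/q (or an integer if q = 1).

1. D_x = 178/145  [C, A, D are collinear ∩ BD ⟂ CA]
2. D_y = 1121/145  [C, A, D are collinear ∩ BD ⟂ CA]
   → D = (178/145, 1121/145)

D = (178/145, 1121/145)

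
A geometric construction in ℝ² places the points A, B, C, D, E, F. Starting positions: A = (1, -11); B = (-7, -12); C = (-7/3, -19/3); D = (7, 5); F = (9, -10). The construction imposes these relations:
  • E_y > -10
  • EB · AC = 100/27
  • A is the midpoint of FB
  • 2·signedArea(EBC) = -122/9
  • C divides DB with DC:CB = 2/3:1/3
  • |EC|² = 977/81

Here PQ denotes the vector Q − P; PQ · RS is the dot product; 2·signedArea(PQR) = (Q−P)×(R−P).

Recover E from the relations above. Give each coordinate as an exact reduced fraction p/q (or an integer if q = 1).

1. E_x = -25/9  [EB · AC = 100/27 ∩ 2·signedArea(EBC) = -122/9]
2. E_y = -88/9  [EB · AC = 100/27 ∩ 2·signedArea(EBC) = -122/9]
   → E = (-25/9, -88/9)

E = (-25/9, -88/9)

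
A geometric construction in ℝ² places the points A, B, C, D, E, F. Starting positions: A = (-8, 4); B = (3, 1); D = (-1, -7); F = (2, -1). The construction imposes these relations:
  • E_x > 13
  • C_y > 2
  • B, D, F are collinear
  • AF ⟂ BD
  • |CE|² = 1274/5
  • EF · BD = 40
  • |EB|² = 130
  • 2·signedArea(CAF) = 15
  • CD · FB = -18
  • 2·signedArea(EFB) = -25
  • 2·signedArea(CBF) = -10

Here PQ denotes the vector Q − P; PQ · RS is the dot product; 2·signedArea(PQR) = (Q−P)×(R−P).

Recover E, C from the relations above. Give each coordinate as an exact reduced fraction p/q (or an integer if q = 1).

C = (-7/5, 11/5)
E = (14, -2)

1. E_x = 14  [2·signedArea(EFB) = -25 ∩ EF · BD = 40]
2. E_y = -2  [2·signedArea(EFB) = -25 ∩ EF · BD = 40]
   → E = (14, -2)
3. C_x = -7/5  [2·signedArea(CBF) = -10 ∩ CD · FB = -18]
4. C_y = 11/5  [2·signedArea(CBF) = -10 ∩ CD · FB = -18]
   → C = (-7/5, 11/5)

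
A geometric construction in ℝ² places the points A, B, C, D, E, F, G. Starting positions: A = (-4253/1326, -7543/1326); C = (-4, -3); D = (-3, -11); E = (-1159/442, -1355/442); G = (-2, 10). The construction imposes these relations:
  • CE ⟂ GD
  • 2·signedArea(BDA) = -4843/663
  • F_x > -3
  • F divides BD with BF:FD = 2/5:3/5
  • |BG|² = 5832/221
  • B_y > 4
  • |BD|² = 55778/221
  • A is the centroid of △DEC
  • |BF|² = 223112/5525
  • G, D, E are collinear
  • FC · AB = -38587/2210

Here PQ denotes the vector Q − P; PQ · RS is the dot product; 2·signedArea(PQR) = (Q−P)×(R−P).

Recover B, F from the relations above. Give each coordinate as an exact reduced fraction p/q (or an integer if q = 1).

1. B_x = -496/221  [line -7043/1326·x + -275/1326·y + -7234/663 = 0 ∩ |BD|² = 55778/221]
2. B_y = 1076/221  [line -7043/1326·x + -275/1326·y + -7234/663 = 0 ∩ |BD|² = 55778/221]
   → B = (-496/221, 1076/221)
3. F_x = -2814/1105  [F divides BD with BF:FD = 2/5:3/5]
4. F_y = -1634/1105  [F divides BD with BF:FD = 2/5:3/5]
   → F = (-2814/1105, -1634/1105)

B = (-496/221, 1076/221)
F = (-2814/1105, -1634/1105)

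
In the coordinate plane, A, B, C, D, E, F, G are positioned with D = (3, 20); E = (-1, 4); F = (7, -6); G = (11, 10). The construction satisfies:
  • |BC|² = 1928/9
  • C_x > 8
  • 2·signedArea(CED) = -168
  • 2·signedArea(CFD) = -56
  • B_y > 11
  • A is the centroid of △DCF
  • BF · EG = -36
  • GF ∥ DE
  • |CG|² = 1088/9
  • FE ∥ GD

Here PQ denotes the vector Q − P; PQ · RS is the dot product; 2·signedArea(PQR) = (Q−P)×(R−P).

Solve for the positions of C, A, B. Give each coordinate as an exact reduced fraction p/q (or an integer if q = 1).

1. C_x = 25/3  [2·signedArea(CED) = -168 ∩ 2·signedArea(CFD) = -56]
2. C_y = -2/3  [2·signedArea(CED) = -168 ∩ 2·signedArea(CFD) = -56]
   → C = (25/3, -2/3)
3. A_x = 55/9  [A is the centroid of △DCF]
4. A_y = 40/9  [A is the centroid of △DCF]
   → A = (55/9, 40/9)
5. B_x = 1  [line -12·x + -6·y + 84 = 0 ∩ |BC|² = 1928/9]
6. B_y = 12  [line -12·x + -6·y + 84 = 0 ∩ |BC|² = 1928/9]
   → B = (1, 12)

A = (55/9, 40/9)
B = (1, 12)
C = (25/3, -2/3)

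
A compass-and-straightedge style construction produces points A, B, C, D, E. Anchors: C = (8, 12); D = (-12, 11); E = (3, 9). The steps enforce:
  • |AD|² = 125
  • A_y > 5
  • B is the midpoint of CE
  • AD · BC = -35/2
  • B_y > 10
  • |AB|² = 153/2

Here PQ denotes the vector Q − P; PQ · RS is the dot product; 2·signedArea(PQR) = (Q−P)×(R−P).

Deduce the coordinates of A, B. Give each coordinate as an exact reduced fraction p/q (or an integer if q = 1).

A = (-2, 6)
B = (11/2, 21/2)

1. B_x = 11/2  [B is the midpoint of CE]
2. B_y = 21/2  [B is the midpoint of CE]
   → B = (11/2, 21/2)
3. A_x = -2  [line -5/2·x + -3/2·y + 4 = 0 ∩ |AB|² = 153/2]
4. A_y = 6  [line -5/2·x + -3/2·y + 4 = 0 ∩ |AB|² = 153/2]
   → A = (-2, 6)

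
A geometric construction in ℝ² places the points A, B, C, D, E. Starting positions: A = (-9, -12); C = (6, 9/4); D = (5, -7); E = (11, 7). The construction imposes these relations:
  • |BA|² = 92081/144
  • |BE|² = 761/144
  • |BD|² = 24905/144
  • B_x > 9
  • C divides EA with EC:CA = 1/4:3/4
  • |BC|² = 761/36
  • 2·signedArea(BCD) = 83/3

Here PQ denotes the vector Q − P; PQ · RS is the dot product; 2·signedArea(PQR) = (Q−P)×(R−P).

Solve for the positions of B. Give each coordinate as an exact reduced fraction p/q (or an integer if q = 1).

1. B_x = 28/3  [line 37/4·x + -1·y + -971/12 = 0 ∩ |BD|² = 24905/144]
2. B_y = 65/12  [line 37/4·x + -1·y + -971/12 = 0 ∩ |BD|² = 24905/144]
   → B = (28/3, 65/12)

B = (28/3, 65/12)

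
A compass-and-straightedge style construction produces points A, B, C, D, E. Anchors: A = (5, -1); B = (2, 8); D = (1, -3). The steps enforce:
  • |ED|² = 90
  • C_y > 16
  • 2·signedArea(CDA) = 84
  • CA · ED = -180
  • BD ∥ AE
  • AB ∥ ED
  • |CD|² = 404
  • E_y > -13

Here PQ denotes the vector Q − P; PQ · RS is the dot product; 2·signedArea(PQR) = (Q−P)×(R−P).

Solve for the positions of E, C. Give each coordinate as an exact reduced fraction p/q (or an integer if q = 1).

1. E_x = 4  [AB ∥ ED ∩ BD ∥ AE]
2. E_y = -12  [AB ∥ ED ∩ BD ∥ AE]
   → E = (4, -12)
3. C_x = -1  [CA · ED = -180 ∩ 2·signedArea(CDA) = 84]
4. C_y = 17  [CA · ED = -180 ∩ 2·signedArea(CDA) = 84]
   → C = (-1, 17)

C = (-1, 17)
E = (4, -12)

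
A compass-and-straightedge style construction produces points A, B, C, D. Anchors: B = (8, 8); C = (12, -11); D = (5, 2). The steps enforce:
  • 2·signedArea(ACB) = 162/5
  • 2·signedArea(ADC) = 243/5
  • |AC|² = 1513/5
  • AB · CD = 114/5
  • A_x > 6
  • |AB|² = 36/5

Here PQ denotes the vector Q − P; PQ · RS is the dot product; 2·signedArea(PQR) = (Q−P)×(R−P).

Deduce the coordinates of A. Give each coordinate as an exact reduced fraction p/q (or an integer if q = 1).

A = (34/5, 28/5)

1. A_x = 34/5  [2·signedArea(ACB) = 162/5 ∩ AB · CD = 114/5]
2. A_y = 28/5  [2·signedArea(ACB) = 162/5 ∩ AB · CD = 114/5]
   → A = (34/5, 28/5)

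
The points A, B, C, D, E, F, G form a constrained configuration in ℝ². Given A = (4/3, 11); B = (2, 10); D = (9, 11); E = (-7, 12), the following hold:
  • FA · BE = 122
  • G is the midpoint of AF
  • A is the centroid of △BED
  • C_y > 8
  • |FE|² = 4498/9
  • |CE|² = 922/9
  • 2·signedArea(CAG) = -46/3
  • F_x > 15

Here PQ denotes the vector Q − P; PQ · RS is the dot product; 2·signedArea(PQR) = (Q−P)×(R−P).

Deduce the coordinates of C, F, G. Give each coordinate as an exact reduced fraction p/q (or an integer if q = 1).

1. F_x = 46/3  [line 9·x + -2·y + -112 = 0 ∩ |FE|² = 4498/9]
2. F_y = 13  [line 9·x + -2·y + -112 = 0 ∩ |FE|² = 4498/9]
   → F = (46/3, 13)
3. G_x = 25/3  [G is the midpoint of AF]
4. G_y = 12  [G is the midpoint of AF]
   → G = (25/3, 12)
5. C_x = 8/3  [line -1·x + 7·y + -181/3 = 0 ∩ |CE|² = 922/9]
6. C_y = 9  [line -1·x + 7·y + -181/3 = 0 ∩ |CE|² = 922/9]
   → C = (8/3, 9)

C = (8/3, 9)
F = (46/3, 13)
G = (25/3, 12)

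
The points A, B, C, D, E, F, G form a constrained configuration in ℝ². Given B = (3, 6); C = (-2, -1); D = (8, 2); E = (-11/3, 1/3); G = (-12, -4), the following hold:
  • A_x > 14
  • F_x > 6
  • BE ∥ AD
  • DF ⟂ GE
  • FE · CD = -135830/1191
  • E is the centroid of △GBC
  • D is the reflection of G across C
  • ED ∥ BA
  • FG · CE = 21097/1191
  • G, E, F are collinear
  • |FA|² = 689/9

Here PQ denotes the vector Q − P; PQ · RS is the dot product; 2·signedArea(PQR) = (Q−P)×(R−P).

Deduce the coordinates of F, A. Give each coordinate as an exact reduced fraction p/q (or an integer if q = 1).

1. F_x = 2461/397  [G, E, F are collinear ∩ DF ⟂ GE]
2. F_y = 2169/397  [G, E, F are collinear ∩ DF ⟂ GE]
   → F = (2461/397, 2169/397)
3. A_x = 44/3  [BE ∥ AD ∩ ED ∥ BA]
4. A_y = 23/3  [BE ∥ AD ∩ ED ∥ BA]
   → A = (44/3, 23/3)

A = (44/3, 23/3)
F = (2461/397, 2169/397)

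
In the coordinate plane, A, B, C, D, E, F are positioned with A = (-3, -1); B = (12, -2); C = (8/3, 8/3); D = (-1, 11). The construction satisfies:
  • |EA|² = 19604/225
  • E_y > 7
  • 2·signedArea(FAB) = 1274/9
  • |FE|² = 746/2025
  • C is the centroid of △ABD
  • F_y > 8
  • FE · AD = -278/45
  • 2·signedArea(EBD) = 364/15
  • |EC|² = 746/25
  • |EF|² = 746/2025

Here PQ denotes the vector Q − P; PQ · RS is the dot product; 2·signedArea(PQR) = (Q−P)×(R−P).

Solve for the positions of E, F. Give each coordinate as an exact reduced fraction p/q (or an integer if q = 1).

1. E_x = 7/15  [line -13·x + -13·y + 1586/15 = 0 ∩ |EA|² = 19604/225]
2. E_y = 23/3  [line -13·x + -13·y + 1586/15 = 0 ∩ |EA|² = 19604/225]
   → E = (7/15, 23/3)
3. F_x = 2/9  [FE · AD = -278/45 ∩ 2·signedArea(FAB) = 1274/9]
4. F_y = 74/9  [FE · AD = -278/45 ∩ 2·signedArea(FAB) = 1274/9]
   → F = (2/9, 74/9)

E = (7/15, 23/3)
F = (2/9, 74/9)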